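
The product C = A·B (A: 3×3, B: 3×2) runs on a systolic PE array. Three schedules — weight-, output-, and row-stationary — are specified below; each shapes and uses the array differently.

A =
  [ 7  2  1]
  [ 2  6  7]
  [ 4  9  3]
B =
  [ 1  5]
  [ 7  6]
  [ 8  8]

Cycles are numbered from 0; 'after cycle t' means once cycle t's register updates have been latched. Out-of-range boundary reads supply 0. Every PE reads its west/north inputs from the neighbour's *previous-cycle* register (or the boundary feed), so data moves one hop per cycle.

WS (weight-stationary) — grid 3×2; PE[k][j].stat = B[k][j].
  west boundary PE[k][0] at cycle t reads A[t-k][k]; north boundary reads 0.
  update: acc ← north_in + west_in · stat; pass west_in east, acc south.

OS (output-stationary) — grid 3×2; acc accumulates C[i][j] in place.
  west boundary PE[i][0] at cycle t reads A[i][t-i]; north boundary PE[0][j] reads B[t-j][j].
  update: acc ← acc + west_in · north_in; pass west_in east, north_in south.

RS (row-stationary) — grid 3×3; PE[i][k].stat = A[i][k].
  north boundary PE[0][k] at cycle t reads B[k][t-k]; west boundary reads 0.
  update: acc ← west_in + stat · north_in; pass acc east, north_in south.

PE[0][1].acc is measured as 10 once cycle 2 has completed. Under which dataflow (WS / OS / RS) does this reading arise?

WS [3×2] PE[0][1] across cycles:
  0: (0,1).acc=0  regs=<0,0>
  1: (0,1).acc=35  regs=<7,35>
  2: (0,1).acc=10  regs=<2,10>
OS [3×2] PE[0][1] across cycles:
  0: (0,1).acc=0  regs=<0,0>
  1: (0,1).acc=35  regs=<7,5>
  2: (0,1).acc=47  regs=<2,6>
RS [3×3] PE[0][1] across cycles:
  0: (0,1).acc=0  regs=<0,0>
  1: (0,1).acc=21  regs=<21,7>
  2: (0,1).acc=47  regs=<47,6>

dataflow = WS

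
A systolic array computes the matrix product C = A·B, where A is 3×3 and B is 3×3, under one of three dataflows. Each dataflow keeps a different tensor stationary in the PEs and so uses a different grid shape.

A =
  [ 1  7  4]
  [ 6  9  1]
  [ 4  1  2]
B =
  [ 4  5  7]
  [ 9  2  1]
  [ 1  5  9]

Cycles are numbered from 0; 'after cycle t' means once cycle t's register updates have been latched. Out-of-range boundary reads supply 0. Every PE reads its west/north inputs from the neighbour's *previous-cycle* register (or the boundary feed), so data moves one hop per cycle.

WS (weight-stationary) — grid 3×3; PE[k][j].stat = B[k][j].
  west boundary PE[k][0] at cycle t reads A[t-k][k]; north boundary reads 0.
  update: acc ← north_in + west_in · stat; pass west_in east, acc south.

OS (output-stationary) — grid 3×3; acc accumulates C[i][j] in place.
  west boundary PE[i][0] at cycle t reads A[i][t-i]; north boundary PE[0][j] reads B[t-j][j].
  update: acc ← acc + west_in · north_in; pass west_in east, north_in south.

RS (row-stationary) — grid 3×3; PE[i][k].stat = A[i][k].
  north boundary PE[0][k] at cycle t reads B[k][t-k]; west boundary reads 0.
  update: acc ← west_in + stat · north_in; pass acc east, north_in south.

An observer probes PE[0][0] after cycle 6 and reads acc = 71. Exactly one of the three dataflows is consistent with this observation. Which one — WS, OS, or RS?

dataflow = OS

WS [3×3] PE[0][0] across cycles:
  cycle 0: PE[0][0] → acc 4, east 1, south 4
  cycle 1: PE[0][0] → acc 24, east 6, south 24
  cycle 2: PE[0][0] → acc 16, east 4, south 16
  cycle 3: PE[0][0] → acc 0, east 0, south 0
  cycle 4: PE[0][0] → acc 0, east 0, south 0
  cycle 5: PE[0][0] → acc 0, east 0, south 0
  cycle 6: PE[0][0] → acc 0, east 0, south 0
OS [3×3] PE[0][0] across cycles:
  cycle 0: PE[0][0] → acc 4, east 1, south 4
  cycle 1: PE[0][0] → acc 67, east 7, south 9
  cycle 2: PE[0][0] → acc 71, east 4, south 1
  cycle 3: PE[0][0] → acc 71, east 0, south 0
  cycle 4: PE[0][0] → acc 71, east 0, south 0
  cycle 5: PE[0][0] → acc 71, east 0, south 0
  cycle 6: PE[0][0] → acc 71, east 0, south 0
RS [3×3] PE[0][0] across cycles:
  cycle 0: PE[0][0] → acc 4, east 4, south 4
  cycle 1: PE[0][0] → acc 5, east 5, south 5
  cycle 2: PE[0][0] → acc 7, east 7, south 7
  cycle 3: PE[0][0] → acc 0, east 0, south 0
  cycle 4: PE[0][0] → acc 0, east 0, south 0
  cycle 5: PE[0][0] → acc 0, east 0, south 0
  cycle 6: PE[0][0] → acc 0, east 0, south 0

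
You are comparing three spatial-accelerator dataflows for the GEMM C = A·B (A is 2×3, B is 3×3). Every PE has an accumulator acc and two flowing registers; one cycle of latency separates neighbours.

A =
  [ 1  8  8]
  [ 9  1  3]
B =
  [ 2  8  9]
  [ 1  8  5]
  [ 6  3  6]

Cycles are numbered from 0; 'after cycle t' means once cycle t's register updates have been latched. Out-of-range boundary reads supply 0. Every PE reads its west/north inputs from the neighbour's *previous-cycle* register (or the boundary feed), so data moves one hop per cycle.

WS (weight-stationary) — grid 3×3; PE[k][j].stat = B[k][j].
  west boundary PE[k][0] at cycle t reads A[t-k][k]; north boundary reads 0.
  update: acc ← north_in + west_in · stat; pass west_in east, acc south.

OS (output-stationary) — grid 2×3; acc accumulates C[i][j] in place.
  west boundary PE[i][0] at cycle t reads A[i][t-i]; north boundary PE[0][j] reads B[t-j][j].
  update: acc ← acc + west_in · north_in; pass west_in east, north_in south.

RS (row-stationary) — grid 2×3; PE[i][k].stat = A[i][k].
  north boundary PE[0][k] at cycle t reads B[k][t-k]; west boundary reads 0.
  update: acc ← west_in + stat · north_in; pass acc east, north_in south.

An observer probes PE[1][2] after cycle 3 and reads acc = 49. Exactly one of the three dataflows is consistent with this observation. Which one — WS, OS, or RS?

dataflow = WS

WS [3×3] PE[1][2] across cycles:
  cycle 0: PE[1][2] → acc 0, east 0, south 0
  cycle 1: PE[1][2] → acc 0, east 0, south 0
  cycle 2: PE[1][2] → acc 0, east 0, south 0
  cycle 3: PE[1][2] → acc 49, east 8, south 49
OS [2×3] PE[1][2] across cycles:
  cycle 0: PE[1][2] → acc 0, east 0, south 0
  cycle 1: PE[1][2] → acc 0, east 0, south 0
  cycle 2: PE[1][2] → acc 0, east 0, south 0
  cycle 3: PE[1][2] → acc 81, east 9, south 9
RS [2×3] PE[1][2] across cycles:
  cycle 0: PE[1][2] → acc 0, east 0, south 0
  cycle 1: PE[1][2] → acc 0, east 0, south 0
  cycle 2: PE[1][2] → acc 0, east 0, south 0
  cycle 3: PE[1][2] → acc 37, east 37, south 6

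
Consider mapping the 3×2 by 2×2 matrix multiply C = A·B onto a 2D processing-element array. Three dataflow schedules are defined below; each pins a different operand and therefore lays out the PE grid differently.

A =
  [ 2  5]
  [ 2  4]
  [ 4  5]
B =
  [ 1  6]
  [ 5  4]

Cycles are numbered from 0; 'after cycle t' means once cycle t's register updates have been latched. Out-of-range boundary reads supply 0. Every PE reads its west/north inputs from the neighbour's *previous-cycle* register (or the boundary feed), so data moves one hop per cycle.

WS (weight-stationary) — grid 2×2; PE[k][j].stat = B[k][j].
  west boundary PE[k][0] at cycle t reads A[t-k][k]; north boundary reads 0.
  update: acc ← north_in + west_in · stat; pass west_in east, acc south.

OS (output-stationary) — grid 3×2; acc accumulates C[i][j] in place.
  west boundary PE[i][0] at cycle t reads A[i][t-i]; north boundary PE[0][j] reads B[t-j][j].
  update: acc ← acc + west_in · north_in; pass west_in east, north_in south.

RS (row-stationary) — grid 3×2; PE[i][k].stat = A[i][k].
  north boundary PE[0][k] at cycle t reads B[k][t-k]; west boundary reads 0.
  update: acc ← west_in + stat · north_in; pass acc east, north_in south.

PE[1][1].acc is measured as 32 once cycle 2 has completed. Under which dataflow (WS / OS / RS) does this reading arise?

WS (2×2 grid), PE[1][1]:
  [0] (1,1) acc=0 (h:0 v:0)
  [1] (1,1) acc=0 (h:0 v:0)
  [2] (1,1) acc=32 (h:5 v:32)
OS (3×2 grid), PE[1][1]:
  [0] (1,1) acc=0 (h:0 v:0)
  [1] (1,1) acc=0 (h:0 v:0)
  [2] (1,1) acc=12 (h:2 v:6)
RS (3×2 grid), PE[1][1]:
  [0] (1,1) acc=0 (h:0 v:0)
  [1] (1,1) acc=0 (h:0 v:0)
  [2] (1,1) acc=22 (h:22 v:5)

dataflow = WS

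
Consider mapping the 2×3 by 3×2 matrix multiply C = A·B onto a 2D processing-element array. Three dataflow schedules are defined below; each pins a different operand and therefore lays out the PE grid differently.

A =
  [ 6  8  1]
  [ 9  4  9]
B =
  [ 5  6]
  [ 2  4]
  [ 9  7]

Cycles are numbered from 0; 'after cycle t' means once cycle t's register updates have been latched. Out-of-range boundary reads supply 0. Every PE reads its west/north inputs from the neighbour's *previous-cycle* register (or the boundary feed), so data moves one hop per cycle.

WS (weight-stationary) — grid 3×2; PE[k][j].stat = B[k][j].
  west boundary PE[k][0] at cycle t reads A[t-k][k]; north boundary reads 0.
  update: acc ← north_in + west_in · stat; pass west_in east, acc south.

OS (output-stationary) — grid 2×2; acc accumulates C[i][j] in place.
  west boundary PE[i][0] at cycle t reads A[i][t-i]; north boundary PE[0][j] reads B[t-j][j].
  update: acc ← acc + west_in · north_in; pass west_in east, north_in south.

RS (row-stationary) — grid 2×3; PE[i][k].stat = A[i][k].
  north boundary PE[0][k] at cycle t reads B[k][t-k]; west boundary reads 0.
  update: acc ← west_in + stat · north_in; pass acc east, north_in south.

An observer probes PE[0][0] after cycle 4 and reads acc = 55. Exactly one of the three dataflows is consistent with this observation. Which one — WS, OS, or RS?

Under WS (3×2), PE[0][0]:
  0: (0,0).acc=30  regs=<6,30>
  1: (0,0).acc=45  regs=<9,45>
  2: (0,0).acc=0  regs=<0,0>
  3: (0,0).acc=0  regs=<0,0>
  4: (0,0).acc=0  regs=<0,0>
Under OS (2×2), PE[0][0]:
  0: (0,0).acc=30  regs=<6,5>
  1: (0,0).acc=46  regs=<8,2>
  2: (0,0).acc=55  regs=<1,9>
  3: (0,0).acc=55  regs=<0,0>
  4: (0,0).acc=55  regs=<0,0>
Under RS (2×3), PE[0][0]:
  0: (0,0).acc=30  regs=<30,5>
  1: (0,0).acc=36  regs=<36,6>
  2: (0,0).acc=0  regs=<0,0>
  3: (0,0).acc=0  regs=<0,0>
  4: (0,0).acc=0  regs=<0,0>

dataflow = OS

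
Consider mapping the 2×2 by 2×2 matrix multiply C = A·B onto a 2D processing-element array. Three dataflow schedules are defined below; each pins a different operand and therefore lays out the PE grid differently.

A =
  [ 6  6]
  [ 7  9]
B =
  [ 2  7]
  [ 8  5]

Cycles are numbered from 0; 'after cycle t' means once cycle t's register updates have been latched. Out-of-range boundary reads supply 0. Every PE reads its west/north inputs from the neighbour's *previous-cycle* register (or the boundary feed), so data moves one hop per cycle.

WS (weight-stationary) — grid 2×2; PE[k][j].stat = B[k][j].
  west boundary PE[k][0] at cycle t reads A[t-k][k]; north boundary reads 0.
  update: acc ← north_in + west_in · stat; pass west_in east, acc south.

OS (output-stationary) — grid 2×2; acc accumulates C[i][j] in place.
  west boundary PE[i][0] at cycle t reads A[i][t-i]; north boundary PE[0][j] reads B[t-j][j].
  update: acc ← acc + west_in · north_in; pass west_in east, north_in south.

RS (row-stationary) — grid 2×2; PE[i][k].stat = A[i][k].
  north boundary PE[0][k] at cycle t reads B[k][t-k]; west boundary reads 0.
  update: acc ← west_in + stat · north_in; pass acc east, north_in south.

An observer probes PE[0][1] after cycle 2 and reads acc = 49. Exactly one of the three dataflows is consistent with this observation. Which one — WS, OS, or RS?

Under WS (2×2), PE[0][1]:
  t=0 PE[0][1]: acc=0 h=0 v=0
  t=1 PE[0][1]: acc=42 h=6 v=42
  t=2 PE[0][1]: acc=49 h=7 v=49
Under OS (2×2), PE[0][1]:
  t=0 PE[0][1]: acc=0 h=0 v=0
  t=1 PE[0][1]: acc=42 h=6 v=7
  t=2 PE[0][1]: acc=72 h=6 v=5
Under RS (2×2), PE[0][1]:
  t=0 PE[0][1]: acc=0 h=0 v=0
  t=1 PE[0][1]: acc=60 h=60 v=8
  t=2 PE[0][1]: acc=72 h=72 v=5

dataflow = WS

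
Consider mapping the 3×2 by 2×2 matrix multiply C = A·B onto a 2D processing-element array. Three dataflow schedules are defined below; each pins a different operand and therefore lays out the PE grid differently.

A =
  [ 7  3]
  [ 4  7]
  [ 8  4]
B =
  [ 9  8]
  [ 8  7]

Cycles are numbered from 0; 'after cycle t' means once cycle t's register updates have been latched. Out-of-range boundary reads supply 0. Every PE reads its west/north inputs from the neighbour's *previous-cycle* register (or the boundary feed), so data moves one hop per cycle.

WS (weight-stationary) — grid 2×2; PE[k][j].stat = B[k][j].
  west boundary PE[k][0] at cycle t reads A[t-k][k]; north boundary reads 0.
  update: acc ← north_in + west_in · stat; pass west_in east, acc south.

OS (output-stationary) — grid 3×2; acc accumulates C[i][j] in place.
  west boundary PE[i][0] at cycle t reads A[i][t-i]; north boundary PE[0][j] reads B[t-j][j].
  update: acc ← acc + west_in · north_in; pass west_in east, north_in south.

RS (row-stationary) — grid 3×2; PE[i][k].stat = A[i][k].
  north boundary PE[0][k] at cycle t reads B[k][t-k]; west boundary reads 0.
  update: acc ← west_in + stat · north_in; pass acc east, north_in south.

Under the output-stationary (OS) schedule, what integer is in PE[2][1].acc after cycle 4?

PE[2][1].acc = 92

OS (3×2). Following PE[2][1] plus its west/north inputs:
  cycle 0: PE[1][1] → acc 0, east 0, south 0
  cycle 0: PE[2][0] → acc 0, east 0, south 0
  cycle 0: PE[2][1] → acc 0, east 0, south 0
  cycle 1: PE[1][1] → acc 0, east 0, south 0
  cycle 1: PE[2][0] → acc 0, east 0, south 0
  cycle 1: PE[2][1] → acc 0, east 0, south 0
  cycle 2: PE[1][1] → acc 32, east 4, south 8
  cycle 2: PE[2][0] → acc 72, east 8, south 9
  cycle 2: PE[2][1] → acc 0, east 0, south 0
  cycle 3: PE[1][1] → acc 81, east 7, south 7
  cycle 3: PE[2][0] → acc 104, east 4, south 8
  cycle 3: PE[2][1] → acc 64, east 8, south 8
  cycle 4: PE[1][1] → acc 81, east 0, south 0
  cycle 4: PE[2][0] → acc 104, east 0, south 0
  cycle 4: PE[2][1] → acc 92, east 4, south 7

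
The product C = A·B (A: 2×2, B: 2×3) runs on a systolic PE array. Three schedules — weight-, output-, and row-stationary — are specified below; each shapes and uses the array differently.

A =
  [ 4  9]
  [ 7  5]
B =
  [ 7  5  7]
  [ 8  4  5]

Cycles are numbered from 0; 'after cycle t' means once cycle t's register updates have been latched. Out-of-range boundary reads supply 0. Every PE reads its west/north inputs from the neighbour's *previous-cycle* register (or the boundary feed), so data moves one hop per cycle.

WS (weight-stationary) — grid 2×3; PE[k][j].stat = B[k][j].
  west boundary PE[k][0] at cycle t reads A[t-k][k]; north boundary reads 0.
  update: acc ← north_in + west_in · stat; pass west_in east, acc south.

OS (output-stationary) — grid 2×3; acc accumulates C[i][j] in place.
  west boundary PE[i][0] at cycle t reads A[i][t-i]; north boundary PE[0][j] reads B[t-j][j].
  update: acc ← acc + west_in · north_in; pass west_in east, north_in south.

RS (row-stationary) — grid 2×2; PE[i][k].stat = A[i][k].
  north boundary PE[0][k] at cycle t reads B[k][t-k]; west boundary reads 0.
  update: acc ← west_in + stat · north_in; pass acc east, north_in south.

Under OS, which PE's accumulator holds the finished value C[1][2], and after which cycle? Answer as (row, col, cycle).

OS: C[1][2] accumulates in PE[1][2]:
  t=0 PE[1][2]: acc=0 h=0 v=0
  t=1 PE[1][2]: acc=0 h=0 v=0
  t=2 PE[1][2]: acc=0 h=0 v=0
  t=3 PE[1][2]: acc=49 h=7 v=7
  t=4 PE[1][2]: acc=74 h=5 v=5

(row, col, cycle) = (1, 2, 4)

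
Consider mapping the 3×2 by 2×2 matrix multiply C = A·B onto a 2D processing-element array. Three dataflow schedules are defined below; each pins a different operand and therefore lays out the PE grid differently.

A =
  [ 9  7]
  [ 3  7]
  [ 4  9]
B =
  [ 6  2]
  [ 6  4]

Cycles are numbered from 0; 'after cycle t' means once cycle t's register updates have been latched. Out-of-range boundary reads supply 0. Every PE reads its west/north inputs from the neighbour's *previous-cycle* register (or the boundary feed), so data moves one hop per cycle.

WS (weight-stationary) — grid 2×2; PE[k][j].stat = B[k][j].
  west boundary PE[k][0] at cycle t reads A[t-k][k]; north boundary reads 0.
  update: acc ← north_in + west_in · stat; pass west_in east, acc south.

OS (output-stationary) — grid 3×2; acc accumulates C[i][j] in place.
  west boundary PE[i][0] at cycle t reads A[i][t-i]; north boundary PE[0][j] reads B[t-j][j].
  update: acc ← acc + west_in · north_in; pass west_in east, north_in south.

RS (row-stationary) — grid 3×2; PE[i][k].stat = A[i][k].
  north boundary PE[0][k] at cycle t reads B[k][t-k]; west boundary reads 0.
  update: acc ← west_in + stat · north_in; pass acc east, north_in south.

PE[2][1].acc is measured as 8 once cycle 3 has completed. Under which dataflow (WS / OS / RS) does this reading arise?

dataflow = OS

WS: PE[2][1] is outside its 2×2 grid.
OS (3×2 grid), PE[2][1]:
  after 0 — PE[2][1] acc=0, pass-E 0, pass-S 0
  after 1 — PE[2][1] acc=0, pass-E 0, pass-S 0
  after 2 — PE[2][1] acc=0, pass-E 0, pass-S 0
  after 3 — PE[2][1] acc=8, pass-E 4, pass-S 2
RS (3×2 grid), PE[2][1]:
  after 0 — PE[2][1] acc=0, pass-E 0, pass-S 0
  after 1 — PE[2][1] acc=0, pass-E 0, pass-S 0
  after 2 — PE[2][1] acc=0, pass-E 0, pass-S 0
  after 3 — PE[2][1] acc=78, pass-E 78, pass-S 6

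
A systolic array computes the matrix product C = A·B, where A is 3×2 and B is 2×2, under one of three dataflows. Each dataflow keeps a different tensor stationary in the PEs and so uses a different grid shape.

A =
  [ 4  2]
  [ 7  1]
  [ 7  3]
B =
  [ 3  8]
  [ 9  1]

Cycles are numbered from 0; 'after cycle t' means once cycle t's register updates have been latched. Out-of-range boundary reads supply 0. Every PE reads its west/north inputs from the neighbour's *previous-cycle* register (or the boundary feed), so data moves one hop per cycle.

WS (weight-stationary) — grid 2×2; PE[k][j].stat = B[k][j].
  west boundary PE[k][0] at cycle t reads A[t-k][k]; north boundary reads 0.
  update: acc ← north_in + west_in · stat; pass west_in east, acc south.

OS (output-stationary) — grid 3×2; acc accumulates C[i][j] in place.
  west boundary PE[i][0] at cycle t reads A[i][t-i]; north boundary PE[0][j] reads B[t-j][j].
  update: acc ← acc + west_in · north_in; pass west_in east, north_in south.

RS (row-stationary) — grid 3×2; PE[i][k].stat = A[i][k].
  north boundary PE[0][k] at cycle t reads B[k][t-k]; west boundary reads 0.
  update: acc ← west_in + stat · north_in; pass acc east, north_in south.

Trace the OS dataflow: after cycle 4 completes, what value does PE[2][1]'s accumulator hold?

OS on a 3×2 grid — tracing PE[2][1] and its feeders:
  t=0 PE[1][1]: acc=0 h=0 v=0
  t=0 PE[2][0]: acc=0 h=0 v=0
  t=0 PE[2][1]: acc=0 h=0 v=0
  t=1 PE[1][1]: acc=0 h=0 v=0
  t=1 PE[2][0]: acc=0 h=0 v=0
  t=1 PE[2][1]: acc=0 h=0 v=0
  t=2 PE[1][1]: acc=56 h=7 v=8
  t=2 PE[2][0]: acc=21 h=7 v=3
  t=2 PE[2][1]: acc=0 h=0 v=0
  t=3 PE[1][1]: acc=57 h=1 v=1
  t=3 PE[2][0]: acc=48 h=3 v=9
  t=3 PE[2][1]: acc=56 h=7 v=8
  t=4 PE[1][1]: acc=57 h=0 v=0
  t=4 PE[2][0]: acc=48 h=0 v=0
  t=4 PE[2][1]: acc=59 h=3 v=1

PE[2][1].acc = 59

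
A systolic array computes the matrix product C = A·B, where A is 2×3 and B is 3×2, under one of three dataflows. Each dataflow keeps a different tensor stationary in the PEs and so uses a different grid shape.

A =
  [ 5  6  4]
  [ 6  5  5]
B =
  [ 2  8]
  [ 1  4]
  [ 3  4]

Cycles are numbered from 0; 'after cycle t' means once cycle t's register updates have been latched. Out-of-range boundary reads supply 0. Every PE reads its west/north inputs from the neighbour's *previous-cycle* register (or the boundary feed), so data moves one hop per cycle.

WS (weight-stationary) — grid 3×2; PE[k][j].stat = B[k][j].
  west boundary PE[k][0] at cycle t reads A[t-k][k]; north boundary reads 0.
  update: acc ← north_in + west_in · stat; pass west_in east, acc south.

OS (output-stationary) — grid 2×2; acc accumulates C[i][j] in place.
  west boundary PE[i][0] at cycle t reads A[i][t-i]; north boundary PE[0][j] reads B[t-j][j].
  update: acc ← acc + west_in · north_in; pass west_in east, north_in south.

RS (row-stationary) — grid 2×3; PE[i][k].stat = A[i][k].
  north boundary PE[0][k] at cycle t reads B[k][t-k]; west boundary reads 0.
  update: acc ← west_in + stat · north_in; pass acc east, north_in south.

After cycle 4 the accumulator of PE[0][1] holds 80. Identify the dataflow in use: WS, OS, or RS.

dataflow = OS

WS [3×2] PE[0][1] across cycles:
  @0  [0,1]  acc 0  |  →0  ↓0
  @1  [0,1]  acc 40  |  →5  ↓40
  @2  [0,1]  acc 48  |  →6  ↓48
  @3  [0,1]  acc 0  |  →0  ↓0
  @4  [0,1]  acc 0  |  →0  ↓0
OS [2×2] PE[0][1] across cycles:
  @0  [0,1]  acc 0  |  →0  ↓0
  @1  [0,1]  acc 40  |  →5  ↓8
  @2  [0,1]  acc 64  |  →6  ↓4
  @3  [0,1]  acc 80  |  →4  ↓4
  @4  [0,1]  acc 80  |  →0  ↓0
RS [2×3] PE[0][1] across cycles:
  @0  [0,1]  acc 0  |  →0  ↓0
  @1  [0,1]  acc 16  |  →16  ↓1
  @2  [0,1]  acc 64  |  →64  ↓4
  @3  [0,1]  acc 0  |  →0  ↓0
  @4  [0,1]  acc 0  |  →0  ↓0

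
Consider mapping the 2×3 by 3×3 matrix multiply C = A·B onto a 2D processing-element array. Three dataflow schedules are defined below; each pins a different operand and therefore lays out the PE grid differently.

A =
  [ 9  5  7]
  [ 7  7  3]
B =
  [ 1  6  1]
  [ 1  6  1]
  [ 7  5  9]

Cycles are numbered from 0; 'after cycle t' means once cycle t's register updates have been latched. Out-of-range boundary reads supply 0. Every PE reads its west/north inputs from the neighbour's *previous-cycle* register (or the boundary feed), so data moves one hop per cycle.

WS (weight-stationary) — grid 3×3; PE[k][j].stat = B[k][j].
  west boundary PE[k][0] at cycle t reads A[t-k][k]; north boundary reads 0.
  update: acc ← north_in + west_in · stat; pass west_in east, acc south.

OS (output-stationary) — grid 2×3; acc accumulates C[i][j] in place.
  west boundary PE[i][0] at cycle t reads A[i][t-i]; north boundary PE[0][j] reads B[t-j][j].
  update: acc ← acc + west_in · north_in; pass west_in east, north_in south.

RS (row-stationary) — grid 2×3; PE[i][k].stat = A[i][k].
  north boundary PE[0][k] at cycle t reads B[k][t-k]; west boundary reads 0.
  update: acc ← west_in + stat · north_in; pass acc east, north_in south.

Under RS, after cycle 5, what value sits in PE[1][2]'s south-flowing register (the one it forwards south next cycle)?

register = 9

RS 2×3: PE[1][2] cycle-by-cycle (with neighbour feeds):
  after 0 — PE[0][2] acc=0, pass-E 0, pass-S 0
  after 0 — PE[1][1] acc=0, pass-E 0, pass-S 0
  after 0 — PE[1][2] acc=0, pass-E 0, pass-S 0
  after 1 — PE[0][2] acc=0, pass-E 0, pass-S 0
  after 1 — PE[1][1] acc=0, pass-E 0, pass-S 0
  after 1 — PE[1][2] acc=0, pass-E 0, pass-S 0
  after 2 — PE[0][2] acc=63, pass-E 63, pass-S 7
  after 2 — PE[1][1] acc=14, pass-E 14, pass-S 1
  after 2 — PE[1][2] acc=0, pass-E 0, pass-S 0
  after 3 — PE[0][2] acc=119, pass-E 119, pass-S 5
  after 3 — PE[1][1] acc=84, pass-E 84, pass-S 6
  after 3 — PE[1][2] acc=35, pass-E 35, pass-S 7
  after 4 — PE[0][2] acc=77, pass-E 77, pass-S 9
  after 4 — PE[1][1] acc=14, pass-E 14, pass-S 1
  after 4 — PE[1][2] acc=99, pass-E 99, pass-S 5
  after 5 — PE[0][2] acc=0, pass-E 0, pass-S 0
  after 5 — PE[1][1] acc=0, pass-E 0, pass-S 0
  after 5 — PE[1][2] acc=41, pass-E 41, pass-S 9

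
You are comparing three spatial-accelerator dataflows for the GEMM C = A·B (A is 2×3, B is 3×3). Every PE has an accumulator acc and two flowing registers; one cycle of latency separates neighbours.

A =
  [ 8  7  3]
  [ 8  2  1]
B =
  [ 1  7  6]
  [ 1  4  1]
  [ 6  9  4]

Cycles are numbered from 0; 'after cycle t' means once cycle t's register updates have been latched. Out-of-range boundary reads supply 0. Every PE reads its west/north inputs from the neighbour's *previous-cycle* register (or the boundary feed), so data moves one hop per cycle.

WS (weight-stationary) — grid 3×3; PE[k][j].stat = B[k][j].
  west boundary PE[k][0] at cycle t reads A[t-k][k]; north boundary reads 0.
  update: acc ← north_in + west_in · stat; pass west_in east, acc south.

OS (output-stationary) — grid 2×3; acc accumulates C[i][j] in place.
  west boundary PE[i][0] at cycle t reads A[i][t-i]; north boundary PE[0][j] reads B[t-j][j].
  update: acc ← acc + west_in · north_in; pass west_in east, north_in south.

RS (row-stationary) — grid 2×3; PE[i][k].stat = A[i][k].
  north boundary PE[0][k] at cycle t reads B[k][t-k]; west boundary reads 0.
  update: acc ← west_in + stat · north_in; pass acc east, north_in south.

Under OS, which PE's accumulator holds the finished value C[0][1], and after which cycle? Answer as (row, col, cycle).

(row, col, cycle) = (0, 1, 3)

OS: C[0][1] accumulates in PE[0][1]:
  [0] (0,1) acc=0 (h:0 v:0)
  [1] (0,1) acc=56 (h:8 v:7)
  [2] (0,1) acc=84 (h:7 v:4)
  [3] (0,1) acc=111 (h:3 v:9)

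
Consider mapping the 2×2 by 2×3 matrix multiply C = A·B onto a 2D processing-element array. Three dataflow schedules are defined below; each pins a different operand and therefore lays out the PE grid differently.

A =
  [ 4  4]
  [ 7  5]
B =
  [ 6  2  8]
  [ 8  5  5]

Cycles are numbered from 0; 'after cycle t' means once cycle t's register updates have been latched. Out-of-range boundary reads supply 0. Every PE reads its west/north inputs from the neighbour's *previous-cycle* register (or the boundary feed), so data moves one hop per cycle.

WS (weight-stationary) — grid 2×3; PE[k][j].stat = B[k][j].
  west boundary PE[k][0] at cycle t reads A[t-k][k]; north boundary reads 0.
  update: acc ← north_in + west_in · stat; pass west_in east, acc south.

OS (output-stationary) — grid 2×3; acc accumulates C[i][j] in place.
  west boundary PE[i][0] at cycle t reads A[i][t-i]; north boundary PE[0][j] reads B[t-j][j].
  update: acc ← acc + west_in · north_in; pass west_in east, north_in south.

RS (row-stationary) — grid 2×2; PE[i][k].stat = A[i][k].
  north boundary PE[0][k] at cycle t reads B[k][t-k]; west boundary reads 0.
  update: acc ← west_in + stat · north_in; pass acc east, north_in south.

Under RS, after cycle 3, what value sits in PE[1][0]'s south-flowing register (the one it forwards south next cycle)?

RS on a 2×2 grid — tracing PE[1][0] and its feeders:
  cycle 0: PE[0][0] → acc 24, east 24, south 6
  cycle 0: PE[1][0] → acc 0, east 0, south 0
  cycle 1: PE[0][0] → acc 8, east 8, south 2
  cycle 1: PE[1][0] → acc 42, east 42, south 6
  cycle 2: PE[0][0] → acc 32, east 32, south 8
  cycle 2: PE[1][0] → acc 14, east 14, south 2
  cycle 3: PE[0][0] → acc 0, east 0, south 0
  cycle 3: PE[1][0] → acc 56, east 56, south 8

register = 8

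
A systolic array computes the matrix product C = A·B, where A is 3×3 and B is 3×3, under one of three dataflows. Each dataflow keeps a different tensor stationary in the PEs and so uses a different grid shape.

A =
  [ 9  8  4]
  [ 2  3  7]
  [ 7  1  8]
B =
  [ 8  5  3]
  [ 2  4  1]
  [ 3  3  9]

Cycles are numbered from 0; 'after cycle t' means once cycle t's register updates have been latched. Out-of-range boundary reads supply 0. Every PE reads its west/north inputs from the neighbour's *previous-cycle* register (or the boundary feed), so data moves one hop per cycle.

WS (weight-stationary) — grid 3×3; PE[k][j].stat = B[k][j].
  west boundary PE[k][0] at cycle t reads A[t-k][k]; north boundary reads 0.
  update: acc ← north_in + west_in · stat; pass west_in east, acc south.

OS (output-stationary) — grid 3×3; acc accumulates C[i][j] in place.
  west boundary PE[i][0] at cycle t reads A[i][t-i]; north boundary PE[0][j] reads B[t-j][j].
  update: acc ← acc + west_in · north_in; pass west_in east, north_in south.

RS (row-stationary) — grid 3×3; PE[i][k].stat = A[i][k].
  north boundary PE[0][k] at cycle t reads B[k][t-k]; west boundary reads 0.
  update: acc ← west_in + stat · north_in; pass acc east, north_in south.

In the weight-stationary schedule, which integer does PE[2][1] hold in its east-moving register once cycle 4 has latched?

Tracing WS — 3×3 array, target PE[2][1]:
  0: (1,1).acc=0  regs=<0,0>
  0: (2,0).acc=0  regs=<0,0>
  0: (2,1).acc=0  regs=<0,0>
  1: (1,1).acc=0  regs=<0,0>
  1: (2,0).acc=0  regs=<0,0>
  1: (2,1).acc=0  regs=<0,0>
  2: (1,1).acc=77  regs=<8,77>
  2: (2,0).acc=100  regs=<4,100>
  2: (2,1).acc=0  regs=<0,0>
  3: (1,1).acc=22  regs=<3,22>
  3: (2,0).acc=43  regs=<7,43>
  3: (2,1).acc=89  regs=<4,89>
  4: (1,1).acc=39  regs=<1,39>
  4: (2,0).acc=82  regs=<8,82>
  4: (2,1).acc=43  regs=<7,43>

register = 7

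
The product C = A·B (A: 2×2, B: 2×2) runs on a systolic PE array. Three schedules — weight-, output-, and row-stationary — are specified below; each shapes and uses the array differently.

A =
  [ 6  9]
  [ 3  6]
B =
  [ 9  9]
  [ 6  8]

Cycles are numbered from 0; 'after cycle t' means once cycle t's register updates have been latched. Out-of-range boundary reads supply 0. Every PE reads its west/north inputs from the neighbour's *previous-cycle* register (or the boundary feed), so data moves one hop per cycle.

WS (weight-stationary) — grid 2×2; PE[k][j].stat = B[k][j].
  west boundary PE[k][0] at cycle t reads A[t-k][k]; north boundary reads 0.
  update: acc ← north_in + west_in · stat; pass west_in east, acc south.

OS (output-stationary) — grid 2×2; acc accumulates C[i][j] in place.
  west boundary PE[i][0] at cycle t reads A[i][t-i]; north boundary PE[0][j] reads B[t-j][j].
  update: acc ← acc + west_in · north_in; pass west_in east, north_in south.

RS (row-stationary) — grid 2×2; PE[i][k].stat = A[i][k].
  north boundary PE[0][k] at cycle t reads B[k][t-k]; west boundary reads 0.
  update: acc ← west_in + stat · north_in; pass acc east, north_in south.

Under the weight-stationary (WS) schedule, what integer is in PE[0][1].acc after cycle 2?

PE[0][1].acc = 27

WS 2×2: PE[0][1] cycle-by-cycle (with neighbour feeds):
  cycle 0: PE[0][0] → acc 54, east 6, south 54
  cycle 0: PE[0][1] → acc 0, east 0, south 0
  cycle 1: PE[0][0] → acc 27, east 3, south 27
  cycle 1: PE[0][1] → acc 54, east 6, south 54
  cycle 2: PE[0][0] → acc 0, east 0, south 0
  cycle 2: PE[0][1] → acc 27, east 3, south 27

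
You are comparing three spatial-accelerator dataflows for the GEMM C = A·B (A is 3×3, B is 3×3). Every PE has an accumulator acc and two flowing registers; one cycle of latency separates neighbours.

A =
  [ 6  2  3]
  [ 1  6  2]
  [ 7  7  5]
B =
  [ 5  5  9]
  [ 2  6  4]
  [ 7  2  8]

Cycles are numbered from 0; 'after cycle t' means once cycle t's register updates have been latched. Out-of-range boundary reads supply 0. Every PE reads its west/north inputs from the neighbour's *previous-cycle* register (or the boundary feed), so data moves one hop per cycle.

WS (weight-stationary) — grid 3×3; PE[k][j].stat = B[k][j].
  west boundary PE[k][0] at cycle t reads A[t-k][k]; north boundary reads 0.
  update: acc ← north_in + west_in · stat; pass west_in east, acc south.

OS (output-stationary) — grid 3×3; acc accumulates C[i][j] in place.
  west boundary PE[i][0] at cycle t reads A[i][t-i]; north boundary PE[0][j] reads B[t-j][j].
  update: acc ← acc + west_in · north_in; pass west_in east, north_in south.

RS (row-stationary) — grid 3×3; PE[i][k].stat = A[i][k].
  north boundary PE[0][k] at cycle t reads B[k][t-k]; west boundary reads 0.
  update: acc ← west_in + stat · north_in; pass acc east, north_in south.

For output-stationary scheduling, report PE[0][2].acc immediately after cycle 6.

PE[0][2].acc = 86

Tracing OS — 3×3 array, target PE[0][2]:
  step 0 · PE0,1: acc=0; fwd→0 fwd↓0
  step 0 · PE0,2: acc=0; fwd→0 fwd↓0
  step 1 · PE0,1: acc=30; fwd→6 fwd↓5
  step 1 · PE0,2: acc=0; fwd→0 fwd↓0
  step 2 · PE0,1: acc=42; fwd→2 fwd↓6
  step 2 · PE0,2: acc=54; fwd→6 fwd↓9
  step 3 · PE0,1: acc=48; fwd→3 fwd↓2
  step 3 · PE0,2: acc=62; fwd→2 fwd↓4
  step 4 · PE0,1: acc=48; fwd→0 fwd↓0
  step 4 · PE0,2: acc=86; fwd→3 fwd↓8
  step 5 · PE0,1: acc=48; fwd→0 fwd↓0
  step 5 · PE0,2: acc=86; fwd→0 fwd↓0
  step 6 · PE0,1: acc=48; fwd→0 fwd↓0
  step 6 · PE0,2: acc=86; fwd→0 fwd↓0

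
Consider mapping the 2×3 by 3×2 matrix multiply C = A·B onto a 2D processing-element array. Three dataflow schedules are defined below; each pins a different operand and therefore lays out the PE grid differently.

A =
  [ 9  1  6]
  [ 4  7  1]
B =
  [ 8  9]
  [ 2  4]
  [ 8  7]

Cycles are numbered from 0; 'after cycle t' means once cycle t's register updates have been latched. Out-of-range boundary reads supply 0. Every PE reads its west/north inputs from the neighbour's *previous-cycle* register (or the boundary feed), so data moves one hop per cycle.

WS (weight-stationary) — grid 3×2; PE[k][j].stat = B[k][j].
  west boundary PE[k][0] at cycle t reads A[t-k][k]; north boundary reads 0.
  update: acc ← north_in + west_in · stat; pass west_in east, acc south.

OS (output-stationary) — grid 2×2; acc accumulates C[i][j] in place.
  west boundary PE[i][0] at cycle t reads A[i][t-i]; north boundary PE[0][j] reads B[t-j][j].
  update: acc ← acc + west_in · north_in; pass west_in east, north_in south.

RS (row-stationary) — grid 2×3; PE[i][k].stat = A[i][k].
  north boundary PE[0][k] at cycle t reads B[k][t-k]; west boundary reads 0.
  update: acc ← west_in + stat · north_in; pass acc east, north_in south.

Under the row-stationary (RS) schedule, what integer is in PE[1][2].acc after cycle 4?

RS 2×3: PE[1][2] cycle-by-cycle (with neighbour feeds):
  after 0 — PE[0][2] acc=0, pass-E 0, pass-S 0
  after 0 — PE[1][1] acc=0, pass-E 0, pass-S 0
  after 0 — PE[1][2] acc=0, pass-E 0, pass-S 0
  after 1 — PE[0][2] acc=0, pass-E 0, pass-S 0
  after 1 — PE[1][1] acc=0, pass-E 0, pass-S 0
  after 1 — PE[1][2] acc=0, pass-E 0, pass-S 0
  after 2 — PE[0][2] acc=122, pass-E 122, pass-S 8
  after 2 — PE[1][1] acc=46, pass-E 46, pass-S 2
  after 2 — PE[1][2] acc=0, pass-E 0, pass-S 0
  after 3 — PE[0][2] acc=127, pass-E 127, pass-S 7
  after 3 — PE[1][1] acc=64, pass-E 64, pass-S 4
  after 3 — PE[1][2] acc=54, pass-E 54, pass-S 8
  after 4 — PE[0][2] acc=0, pass-E 0, pass-S 0
  after 4 — PE[1][1] acc=0, pass-E 0, pass-S 0
  after 4 — PE[1][2] acc=71, pass-E 71, pass-S 7

PE[1][2].acc = 71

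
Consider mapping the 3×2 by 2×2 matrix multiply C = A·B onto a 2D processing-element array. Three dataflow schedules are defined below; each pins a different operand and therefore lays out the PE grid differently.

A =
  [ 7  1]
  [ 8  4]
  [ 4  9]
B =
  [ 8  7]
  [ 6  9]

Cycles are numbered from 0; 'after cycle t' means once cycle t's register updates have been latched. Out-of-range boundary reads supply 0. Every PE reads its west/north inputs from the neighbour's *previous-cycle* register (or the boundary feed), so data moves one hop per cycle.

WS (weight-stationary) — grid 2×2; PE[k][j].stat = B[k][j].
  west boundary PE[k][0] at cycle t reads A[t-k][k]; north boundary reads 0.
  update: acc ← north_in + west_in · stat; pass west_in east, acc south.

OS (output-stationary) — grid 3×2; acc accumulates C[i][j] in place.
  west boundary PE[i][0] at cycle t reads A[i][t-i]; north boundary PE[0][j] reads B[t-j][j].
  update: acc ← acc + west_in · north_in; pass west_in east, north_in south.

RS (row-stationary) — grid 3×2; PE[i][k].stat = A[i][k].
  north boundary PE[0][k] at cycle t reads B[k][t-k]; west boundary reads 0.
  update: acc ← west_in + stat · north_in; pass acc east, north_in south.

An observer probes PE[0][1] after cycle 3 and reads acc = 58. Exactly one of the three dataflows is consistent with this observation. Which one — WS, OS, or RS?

WS [2×2] PE[0][1] across cycles:
  @0  [0,1]  acc 0  |  →0  ↓0
  @1  [0,1]  acc 49  |  →7  ↓49
  @2  [0,1]  acc 56  |  →8  ↓56
  @3  [0,1]  acc 28  |  →4  ↓28
OS [3×2] PE[0][1] across cycles:
  @0  [0,1]  acc 0  |  →0  ↓0
  @1  [0,1]  acc 49  |  →7  ↓7
  @2  [0,1]  acc 58  |  →1  ↓9
  @3  [0,1]  acc 58  |  →0  ↓0
RS [3×2] PE[0][1] across cycles:
  @0  [0,1]  acc 0  |  →0  ↓0
  @1  [0,1]  acc 62  |  →62  ↓6
  @2  [0,1]  acc 58  |  →58  ↓9
  @3  [0,1]  acc 0  |  →0  ↓0

dataflow = OS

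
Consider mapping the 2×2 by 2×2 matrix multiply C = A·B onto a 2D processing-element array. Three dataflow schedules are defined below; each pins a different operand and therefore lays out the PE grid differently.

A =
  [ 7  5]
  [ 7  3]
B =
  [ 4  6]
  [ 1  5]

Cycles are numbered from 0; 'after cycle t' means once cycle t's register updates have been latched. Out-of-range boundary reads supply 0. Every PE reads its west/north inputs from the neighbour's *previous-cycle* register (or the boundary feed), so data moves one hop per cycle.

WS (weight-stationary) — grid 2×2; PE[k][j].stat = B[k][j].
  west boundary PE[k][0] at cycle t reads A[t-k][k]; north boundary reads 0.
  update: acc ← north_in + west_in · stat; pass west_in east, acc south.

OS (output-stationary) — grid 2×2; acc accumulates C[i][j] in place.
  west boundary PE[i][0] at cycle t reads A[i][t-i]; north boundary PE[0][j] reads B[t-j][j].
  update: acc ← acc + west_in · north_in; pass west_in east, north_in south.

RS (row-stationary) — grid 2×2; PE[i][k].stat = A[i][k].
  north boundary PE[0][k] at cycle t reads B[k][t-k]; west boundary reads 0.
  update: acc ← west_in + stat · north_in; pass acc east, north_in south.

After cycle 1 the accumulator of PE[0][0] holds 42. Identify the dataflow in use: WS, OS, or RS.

— WS: 2×2; PE[0][0] trace:
  after 0 — PE[0][0] acc=28, pass-E 7, pass-S 28
  after 1 — PE[0][0] acc=28, pass-E 7, pass-S 28
— OS: 2×2; PE[0][0] trace:
  after 0 — PE[0][0] acc=28, pass-E 7, pass-S 4
  after 1 — PE[0][0] acc=33, pass-E 5, pass-S 1
— RS: 2×2; PE[0][0] trace:
  after 0 — PE[0][0] acc=28, pass-E 28, pass-S 4
  after 1 — PE[0][0] acc=42, pass-E 42, pass-S 6

dataflow = RS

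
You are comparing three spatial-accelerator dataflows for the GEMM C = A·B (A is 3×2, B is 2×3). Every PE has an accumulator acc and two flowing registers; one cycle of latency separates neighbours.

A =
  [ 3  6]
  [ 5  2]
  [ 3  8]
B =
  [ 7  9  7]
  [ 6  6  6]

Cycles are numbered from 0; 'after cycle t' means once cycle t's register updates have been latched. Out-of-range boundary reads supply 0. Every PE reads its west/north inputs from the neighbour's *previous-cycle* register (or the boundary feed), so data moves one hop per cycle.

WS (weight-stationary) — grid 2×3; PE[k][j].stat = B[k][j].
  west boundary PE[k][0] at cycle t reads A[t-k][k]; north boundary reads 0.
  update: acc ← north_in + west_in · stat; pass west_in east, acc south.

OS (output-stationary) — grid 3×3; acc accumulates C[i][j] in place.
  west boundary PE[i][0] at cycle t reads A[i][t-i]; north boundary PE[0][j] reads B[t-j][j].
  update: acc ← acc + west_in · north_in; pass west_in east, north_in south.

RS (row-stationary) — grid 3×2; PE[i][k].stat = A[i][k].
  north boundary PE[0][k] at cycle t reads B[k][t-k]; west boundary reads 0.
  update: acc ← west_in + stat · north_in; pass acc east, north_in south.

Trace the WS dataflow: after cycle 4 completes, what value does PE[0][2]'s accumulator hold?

PE[0][2].acc = 21

WS 2×3: PE[0][2] cycle-by-cycle (with neighbour feeds):
  c0 r0c1: 0 / 0 / 0
  c0 r0c2: 0 / 0 / 0
  c1 r0c1: 27 / 3 / 27
  c1 r0c2: 0 / 0 / 0
  c2 r0c1: 45 / 5 / 45
  c2 r0c2: 21 / 3 / 21
  c3 r0c1: 27 / 3 / 27
  c3 r0c2: 35 / 5 / 35
  c4 r0c1: 0 / 0 / 0
  c4 r0c2: 21 / 3 / 21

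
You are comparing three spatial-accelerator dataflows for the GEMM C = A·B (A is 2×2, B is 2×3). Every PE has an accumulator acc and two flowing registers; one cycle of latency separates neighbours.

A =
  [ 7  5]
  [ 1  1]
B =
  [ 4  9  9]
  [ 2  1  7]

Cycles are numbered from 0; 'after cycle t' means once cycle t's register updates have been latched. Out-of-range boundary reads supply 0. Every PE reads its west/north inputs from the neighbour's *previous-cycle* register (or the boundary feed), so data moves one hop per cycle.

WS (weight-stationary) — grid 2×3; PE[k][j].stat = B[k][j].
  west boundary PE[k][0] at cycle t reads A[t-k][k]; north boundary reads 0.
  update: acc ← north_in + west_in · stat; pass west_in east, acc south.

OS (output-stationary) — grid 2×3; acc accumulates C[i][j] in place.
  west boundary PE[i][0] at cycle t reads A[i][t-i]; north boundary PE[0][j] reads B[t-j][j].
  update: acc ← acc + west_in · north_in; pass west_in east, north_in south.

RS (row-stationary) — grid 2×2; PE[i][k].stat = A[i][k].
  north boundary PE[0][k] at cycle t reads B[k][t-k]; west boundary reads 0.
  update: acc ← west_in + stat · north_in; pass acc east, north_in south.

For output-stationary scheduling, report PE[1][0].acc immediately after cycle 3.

Tracing OS — 2×3 array, target PE[1][0]:
  [0] (0,0) acc=28 (h:7 v:4)
  [0] (1,0) acc=0 (h:0 v:0)
  [1] (0,0) acc=38 (h:5 v:2)
  [1] (1,0) acc=4 (h:1 v:4)
  [2] (0,0) acc=38 (h:0 v:0)
  [2] (1,0) acc=6 (h:1 v:2)
  [3] (0,0) acc=38 (h:0 v:0)
  [3] (1,0) acc=6 (h:0 v:0)

PE[1][0].acc = 6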